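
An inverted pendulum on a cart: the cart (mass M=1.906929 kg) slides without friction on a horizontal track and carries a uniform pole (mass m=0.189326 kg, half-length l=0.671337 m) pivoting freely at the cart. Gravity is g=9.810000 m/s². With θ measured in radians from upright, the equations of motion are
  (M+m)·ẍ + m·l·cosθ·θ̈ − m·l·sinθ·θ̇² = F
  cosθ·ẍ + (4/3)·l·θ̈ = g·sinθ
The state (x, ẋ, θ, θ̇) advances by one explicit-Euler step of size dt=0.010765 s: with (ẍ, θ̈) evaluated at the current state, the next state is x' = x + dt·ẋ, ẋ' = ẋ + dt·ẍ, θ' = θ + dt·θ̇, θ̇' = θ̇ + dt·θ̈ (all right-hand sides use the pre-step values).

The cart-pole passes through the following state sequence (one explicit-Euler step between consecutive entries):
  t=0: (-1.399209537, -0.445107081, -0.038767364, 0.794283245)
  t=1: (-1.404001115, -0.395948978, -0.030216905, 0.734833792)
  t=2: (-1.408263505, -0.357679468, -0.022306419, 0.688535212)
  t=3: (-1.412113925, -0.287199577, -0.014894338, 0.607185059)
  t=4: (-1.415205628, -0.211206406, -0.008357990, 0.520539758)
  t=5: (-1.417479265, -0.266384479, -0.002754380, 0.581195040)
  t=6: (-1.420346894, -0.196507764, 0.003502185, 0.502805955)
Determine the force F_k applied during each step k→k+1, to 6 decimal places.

F_0 = 8.874216 N
F_1 = 6.907853 N
F_2 = 12.765549 N
F_3 = 13.775852 N
F_4 = -10.028342 N
F_5 = 12.681593 N

step 0→1:
  ẍ = (ẋ'−ẋ)/dt = (-0.395948978−-0.445107081)/0.010765 = 4.566475
  θ̈ = (θ̇'−θ̇)/dt = (0.734833792−0.794283245)/0.010765 = -5.522476
  sinθ=-0.038758, cosθ=0.999249
  F = (M+m)·ẍ + m·l·cosθ·θ̈ − m·l·sinθ·θ̇² = 9.572496 + -0.701388 − -0.003108 = 8.874216
step 1→2:
  ẍ = (ẋ'−ẋ)/dt = (-0.357679468−-0.395948978)/0.010765 = 3.554994
  θ̈ = (θ̇'−θ̇)/dt = (0.688535212−0.734833792)/0.010765 = -4.300843
  sinθ=-0.030212, cosθ=0.999544
  F = (M+m)·ẍ + m·l·cosθ·θ̈ − m·l·sinθ·θ̇² = 7.452174 + -0.546394 − -0.002074 = 6.907853
step 2→3:
  ẍ = (ẋ'−ẋ)/dt = (-0.287199577−-0.357679468)/0.010765 = 6.547133
  θ̈ = (θ̇'−θ̇)/dt = (0.607185059−0.688535212)/0.010765 = -7.556912
  sinθ=-0.022305, cosθ=0.999751
  F = (M+m)·ẍ + m·l·cosθ·θ̈ − m·l·sinθ·θ̇² = 13.724461 + -0.960256 − -0.001344 = 12.765549
step 3→4:
  ẍ = (ẋ'−ẋ)/dt = (-0.211206406−-0.287199577)/0.010765 = 7.059282
  θ̈ = (θ̇'−θ̇)/dt = (0.520539758−0.607185059)/0.010765 = -8.048797
  sinθ=-0.014894, cosθ=0.999889
  F = (M+m)·ẍ + m·l·cosθ·θ̈ − m·l·sinθ·θ̇² = 14.798055 + -1.022901 − -0.000698 = 13.775852
step 4→5:
  ẍ = (ẋ'−ẋ)/dt = (-0.266384479−-0.211206406)/0.010765 = -5.125692
  θ̈ = (θ̇'−θ̇)/dt = (0.581195040−0.520539758)/0.010765 = 5.634490
  sinθ=-0.008358, cosθ=0.999965
  F = (M+m)·ẍ + m·l·cosθ·θ̈ − m·l·sinθ·θ̇² = -10.744757 + 0.716127 − -0.000288 = -10.028342
step 5→6:
  ẍ = (ẋ'−ẋ)/dt = (-0.196507764−-0.266384479)/0.010765 = 6.491102
  θ̈ = (θ̇'−θ̇)/dt = (0.502805955−0.581195040)/0.010765 = -7.281847
  sinθ=-0.002754, cosθ=0.999996
  F = (M+m)·ẍ + m·l·cosθ·θ̈ − m·l·sinθ·θ̇² = 13.607005 + -0.925531 − -0.000118 = 12.681593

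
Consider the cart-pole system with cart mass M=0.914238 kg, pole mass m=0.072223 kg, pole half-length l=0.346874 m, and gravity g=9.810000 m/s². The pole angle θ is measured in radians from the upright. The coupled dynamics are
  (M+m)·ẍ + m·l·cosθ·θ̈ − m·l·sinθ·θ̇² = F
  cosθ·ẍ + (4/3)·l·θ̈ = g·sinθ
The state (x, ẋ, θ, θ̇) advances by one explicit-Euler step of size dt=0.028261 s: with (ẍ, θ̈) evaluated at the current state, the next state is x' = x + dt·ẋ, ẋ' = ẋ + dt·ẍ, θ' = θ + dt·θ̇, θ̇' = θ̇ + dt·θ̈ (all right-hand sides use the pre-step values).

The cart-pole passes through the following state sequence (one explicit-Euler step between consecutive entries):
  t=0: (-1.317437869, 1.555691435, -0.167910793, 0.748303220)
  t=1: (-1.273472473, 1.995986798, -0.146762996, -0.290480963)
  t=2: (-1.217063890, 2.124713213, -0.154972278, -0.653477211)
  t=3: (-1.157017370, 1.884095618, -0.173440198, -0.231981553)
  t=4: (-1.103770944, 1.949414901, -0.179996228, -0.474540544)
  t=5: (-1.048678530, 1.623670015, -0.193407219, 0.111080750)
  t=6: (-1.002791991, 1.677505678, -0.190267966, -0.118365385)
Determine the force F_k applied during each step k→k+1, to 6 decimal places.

F_0 = 14.463131 N
F_1 = 4.175231 N
F_2 = -8.028036 N
F_3 = 2.068434 N
F_4 = -10.858496 N
F_5 = 1.679611 N

step 0→1:
  ẍ = (ẋ'−ẋ)/dt = (1.995986798−1.555691435)/0.028261 = 15.579610
  θ̈ = (θ̇'−θ̇)/dt = (-0.290480963−0.748303220)/0.028261 = -36.756809
  sinθ=-0.167123, cosθ=0.985936
  F = (M+m)·ẍ + m·l·cosθ·θ̈ − m·l·sinθ·θ̇² = 15.368678 + -0.907891 − -0.002344 = 14.463131
step 1→2:
  ẍ = (ẋ'−ẋ)/dt = (2.124713213−1.995986798)/0.028261 = 4.554914
  θ̈ = (θ̇'−θ̇)/dt = (-0.653477211−-0.290480963)/0.028261 = -12.844423
  sinθ=-0.146237, cosθ=0.989250
  F = (M+m)·ẍ + m·l·cosθ·θ̈ − m·l·sinθ·θ̇² = 4.493245 + -0.318323 − -0.000309 = 4.175231
step 2→3:
  ẍ = (ẋ'−ẋ)/dt = (1.884095618−2.124713213)/0.028261 = -8.514122
  θ̈ = (θ̇'−θ̇)/dt = (-0.231981553−-0.653477211)/0.028261 = 14.914393
  sinθ=-0.154353, cosθ=0.988016
  F = (M+m)·ẍ + m·l·cosθ·θ̈ − m·l·sinθ·θ̇² = -8.398849 + 0.369162 − -0.001651 = -8.028036
step 3→4:
  ẍ = (ẋ'−ẋ)/dt = (1.949414901−1.884095618)/0.028261 = 2.311287
  θ̈ = (θ̇'−θ̇)/dt = (-0.474540544−-0.231981553)/0.028261 = -8.582817
  sinθ=-0.172572, cosθ=0.984997
  F = (M+m)·ẍ + m·l·cosθ·θ̈ − m·l·sinθ·θ̇² = 2.279995 + -0.211793 − -0.000233 = 2.068434
step 4→5:
  ẍ = (ẋ'−ẋ)/dt = (1.623670015−1.949414901)/0.028261 = -11.526304
  θ̈ = (θ̇'−θ̇)/dt = (0.111080750−-0.474540544)/0.028261 = 20.721889
  sinθ=-0.179026, cosθ=0.983844
  F = (M+m)·ẍ + m·l·cosθ·θ̈ − m·l·sinθ·θ̇² = -11.370250 + 0.510744 − -0.001010 = -10.858496
step 5→6:
  ẍ = (ẋ'−ẋ)/dt = (1.677505678−1.623670015)/0.028261 = 1.904945
  θ̈ = (θ̇'−θ̇)/dt = (-0.118365385−0.111080750)/0.028261 = -8.118826
  sinθ=-0.192204, cosθ=0.981355
  F = (M+m)·ẍ + m·l·cosθ·θ̈ − m·l·sinθ·θ̇² = 1.879154 + -0.199603 − -0.000059 = 1.679611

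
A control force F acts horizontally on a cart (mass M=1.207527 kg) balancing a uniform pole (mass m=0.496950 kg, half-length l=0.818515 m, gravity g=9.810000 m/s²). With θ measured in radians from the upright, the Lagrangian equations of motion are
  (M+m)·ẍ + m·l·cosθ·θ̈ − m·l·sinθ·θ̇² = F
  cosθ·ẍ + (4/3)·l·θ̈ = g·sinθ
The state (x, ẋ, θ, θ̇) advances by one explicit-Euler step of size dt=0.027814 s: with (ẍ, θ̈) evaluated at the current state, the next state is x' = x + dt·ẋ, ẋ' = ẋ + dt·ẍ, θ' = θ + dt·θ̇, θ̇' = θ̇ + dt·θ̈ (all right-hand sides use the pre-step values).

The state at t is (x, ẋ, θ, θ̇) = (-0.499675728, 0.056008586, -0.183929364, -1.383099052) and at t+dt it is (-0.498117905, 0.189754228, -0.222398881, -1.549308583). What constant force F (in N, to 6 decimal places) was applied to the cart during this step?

ẍ = (ẋ'−ẋ)/dt = (0.189754228−0.056008586)/0.027814 = 4.808573
θ̈ = (θ̇'−θ̇)/dt = (-1.549308583−-1.383099052)/0.027814 = -5.975751
sinθ=-0.182894, cosθ=0.983133
F = (M+m)·ẍ + m·l·cosθ·θ̈ − m·l·sinθ·θ̇² = 8.196102 + -2.389703 − -0.142313 = 5.948712

F = 5.948712 N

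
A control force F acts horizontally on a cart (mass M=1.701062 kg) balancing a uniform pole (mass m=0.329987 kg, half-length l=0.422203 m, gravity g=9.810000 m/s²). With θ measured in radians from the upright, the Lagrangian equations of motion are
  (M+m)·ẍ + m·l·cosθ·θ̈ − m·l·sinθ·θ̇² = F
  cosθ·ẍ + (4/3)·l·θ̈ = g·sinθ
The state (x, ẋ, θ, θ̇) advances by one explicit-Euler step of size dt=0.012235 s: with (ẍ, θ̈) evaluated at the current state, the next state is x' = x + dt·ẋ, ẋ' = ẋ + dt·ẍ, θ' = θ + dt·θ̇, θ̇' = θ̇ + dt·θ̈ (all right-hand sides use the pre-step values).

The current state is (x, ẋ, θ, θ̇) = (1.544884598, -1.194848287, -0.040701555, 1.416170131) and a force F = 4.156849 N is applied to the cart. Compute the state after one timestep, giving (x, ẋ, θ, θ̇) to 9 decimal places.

sinθ=-0.040690318, cosθ=0.999171806
temp = (F + m·l·θ̇²·sinθ)/(M+m) = (4.156849 + -0.011369467)/2.031049 = 2.041053433
θ̈ = (g·sinθ − cosθ·temp)/(l·(4/3 − m·cos²θ/(M+m))) = -4.931762659
ẍ = temp − m·l·θ̈·cosθ/(M+m) = 2.379071632
Euler: x'=1.544884598+0.012235·-1.194848287=1.530265629, ẋ'=-1.194848287+0.012235·2.379071632=-1.165740346
       θ'=-0.040701555+0.012235·1.416170131=-0.023374713, θ̇'=1.416170131+0.012235·-4.931762659=1.355830015

(1.530265629, -1.165740346, -0.023374713, 1.355830015)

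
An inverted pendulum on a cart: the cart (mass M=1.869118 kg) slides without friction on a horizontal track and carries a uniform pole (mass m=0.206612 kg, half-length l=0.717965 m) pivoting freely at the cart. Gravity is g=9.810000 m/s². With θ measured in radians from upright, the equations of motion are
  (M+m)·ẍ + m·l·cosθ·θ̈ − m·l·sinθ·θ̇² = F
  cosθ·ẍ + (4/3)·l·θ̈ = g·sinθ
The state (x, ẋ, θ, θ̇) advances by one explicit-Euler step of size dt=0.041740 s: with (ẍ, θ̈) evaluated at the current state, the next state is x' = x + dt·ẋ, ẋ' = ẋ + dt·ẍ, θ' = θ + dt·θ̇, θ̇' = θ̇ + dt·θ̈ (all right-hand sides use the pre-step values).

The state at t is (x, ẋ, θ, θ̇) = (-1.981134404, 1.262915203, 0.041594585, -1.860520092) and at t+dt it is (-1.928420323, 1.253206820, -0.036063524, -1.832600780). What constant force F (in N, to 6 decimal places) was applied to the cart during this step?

F = -0.405013 N

ẍ = (ẋ'−ẋ)/dt = (1.253206820−1.262915203)/0.041740 = -0.232592
θ̈ = (θ̇'−θ̇)/dt = (-1.832600780−-1.860520092)/0.041740 = 0.668886
sinθ=0.041583, cosθ=0.999135
F = (M+m)·ẍ + m·l·cosθ·θ̈ − m·l·sinθ·θ̇² = -0.482798 + 0.099137 − 0.021352 = -0.405013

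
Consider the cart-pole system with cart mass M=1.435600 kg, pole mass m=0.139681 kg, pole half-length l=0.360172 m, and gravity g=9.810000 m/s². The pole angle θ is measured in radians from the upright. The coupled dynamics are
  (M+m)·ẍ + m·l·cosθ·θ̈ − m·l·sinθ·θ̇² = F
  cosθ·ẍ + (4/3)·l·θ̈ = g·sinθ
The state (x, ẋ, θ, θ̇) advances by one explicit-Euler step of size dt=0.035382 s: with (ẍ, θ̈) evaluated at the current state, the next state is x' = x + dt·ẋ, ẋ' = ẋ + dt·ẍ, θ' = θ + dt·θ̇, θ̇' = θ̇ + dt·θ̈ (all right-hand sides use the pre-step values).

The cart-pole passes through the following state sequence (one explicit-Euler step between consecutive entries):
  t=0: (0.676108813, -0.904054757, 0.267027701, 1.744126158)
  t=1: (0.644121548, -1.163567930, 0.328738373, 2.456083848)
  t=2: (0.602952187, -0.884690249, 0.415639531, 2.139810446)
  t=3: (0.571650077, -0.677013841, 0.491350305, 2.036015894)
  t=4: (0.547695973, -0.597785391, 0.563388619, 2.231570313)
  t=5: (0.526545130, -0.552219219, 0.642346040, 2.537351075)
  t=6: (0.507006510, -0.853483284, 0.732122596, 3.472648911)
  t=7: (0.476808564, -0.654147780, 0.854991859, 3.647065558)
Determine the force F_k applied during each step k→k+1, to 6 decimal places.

step 0→1:
  ẍ = (ẋ'−ẋ)/dt = (-1.163567930−-0.904054757)/0.035382 = -7.334610
  θ̈ = (θ̇'−θ̇)/dt = (2.456083848−1.744126158)/0.035382 = 20.122031
  sinθ=0.263866, cosθ=0.964559
  F = (M+m)·ẍ + m·l·cosθ·θ̈ − m·l·sinθ·θ̇² = -11.554072 + 0.976446 − 0.040382 = -10.618008
step 1→2:
  ẍ = (ẋ'−ẋ)/dt = (-0.884690249−-1.163567930)/0.035382 = 7.881908
  θ̈ = (θ̇'−θ̇)/dt = (2.139810446−2.456083848)/0.035382 = -8.938822
  sinθ=0.322849, cosθ=0.946450
  F = (M+m)·ẍ + m·l·cosθ·θ̈ − m·l·sinθ·θ̇² = 12.416220 + -0.425623 − 0.097979 = 11.892618
step 2→3:
  ẍ = (ẋ'−ẋ)/dt = (-0.677013841−-0.884690249)/0.035382 = 5.869550
  θ̈ = (θ̇'−θ̇)/dt = (2.036015894−2.139810446)/0.035382 = -2.933541
  sinθ=0.403775, cosθ=0.914858
  F = (M+m)·ẍ + m·l·cosθ·θ̈ − m·l·sinθ·θ̇² = 9.246190 + -0.135019 − 0.093012 = 9.018160
step 3→4:
  ẍ = (ẋ'−ẋ)/dt = (-0.597785391−-0.677013841)/0.035382 = 2.239230
  θ̈ = (θ̇'−θ̇)/dt = (2.231570313−2.036015894)/0.035382 = 5.526946
  sinθ=0.471817, cosθ=0.881697
  F = (M+m)·ẍ + m·l·cosθ·θ̈ − m·l·sinθ·θ̇² = 3.527417 + 0.245161 − 0.098397 = 3.674181
step 4→5:
  ẍ = (ẋ'−ẋ)/dt = (-0.552219219−-0.597785391)/0.035382 = 1.287835
  θ̈ = (θ̇'−θ̇)/dt = (2.537351075−2.231570313)/0.035382 = 8.642269
  sinθ=0.534054, cosθ=0.845450
  F = (M+m)·ẍ + m·l·cosθ·θ̈ − m·l·sinθ·θ̇² = 2.028702 + 0.367590 − 0.133799 = 2.262492
step 5→6:
  ẍ = (ẋ'−ẋ)/dt = (-0.853483284−-0.552219219)/0.035382 = -8.514614
  θ̈ = (θ̇'−θ̇)/dt = (3.472648911−2.537351075)/0.035382 = 26.434284
  sinθ=0.599076, cosθ=0.800693
  F = (M+m)·ẍ + m·l·cosθ·θ̈ − m·l·sinθ·θ̇² = -13.412909 + 1.064831 − 0.194039 = -12.542118
step 6→7:
  ẍ = (ẋ'−ẋ)/dt = (-0.654147780−-0.853483284)/0.035382 = 5.633811
  θ̈ = (θ̇'−θ̇)/dt = (3.647065558−3.472648911)/0.035382 = 4.929530
  sinθ=0.668450, cosθ=0.743757
  F = (M+m)·ẍ + m·l·cosθ·θ̈ − m·l·sinθ·θ̇² = 8.874836 + 0.184452 − 0.405544 = 8.653744

F_0 = -10.618008 N
F_1 = 11.892618 N
F_2 = 9.018160 N
F_3 = 3.674181 N
F_4 = 2.262492 N
F_5 = -12.542118 N
F_6 = 8.653744 N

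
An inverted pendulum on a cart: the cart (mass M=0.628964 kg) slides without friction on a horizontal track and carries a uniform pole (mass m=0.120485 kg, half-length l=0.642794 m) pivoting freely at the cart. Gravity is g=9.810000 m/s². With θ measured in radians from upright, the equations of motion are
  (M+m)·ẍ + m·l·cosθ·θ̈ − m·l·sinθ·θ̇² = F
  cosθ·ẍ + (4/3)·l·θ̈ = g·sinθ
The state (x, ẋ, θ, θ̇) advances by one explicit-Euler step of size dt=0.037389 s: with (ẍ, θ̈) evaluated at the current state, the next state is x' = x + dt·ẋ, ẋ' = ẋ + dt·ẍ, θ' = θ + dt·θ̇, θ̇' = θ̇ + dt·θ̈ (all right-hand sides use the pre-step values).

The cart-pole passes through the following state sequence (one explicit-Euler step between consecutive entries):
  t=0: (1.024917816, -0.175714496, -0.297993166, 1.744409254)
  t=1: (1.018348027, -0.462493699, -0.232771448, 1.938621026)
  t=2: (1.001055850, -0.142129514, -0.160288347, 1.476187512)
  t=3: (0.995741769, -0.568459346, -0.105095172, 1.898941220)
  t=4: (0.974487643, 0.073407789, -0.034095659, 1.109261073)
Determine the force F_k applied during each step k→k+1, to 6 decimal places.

F_0 = -5.294635 N
F_1 = 5.556681 N
F_2 = -7.654231 N
F_3 = 11.268584 N

step 0→1:
  ẍ = (ẋ'−ẋ)/dt = (-0.462493699−-0.175714496)/0.037389 = -7.670149
  θ̈ = (θ̇'−θ̇)/dt = (1.938621026−1.744409254)/0.037389 = 5.194356
  sinθ=-0.293602, cosθ=0.955928
  F = (M+m)·ẍ + m·l·cosθ·θ̈ − m·l·sinθ·θ̇² = -5.748386 + 0.384558 − -0.069193 = -5.294635
step 1→2:
  ẍ = (ẋ'−ẋ)/dt = (-0.142129514−-0.462493699)/0.037389 = 8.568407
  θ̈ = (θ̇'−θ̇)/dt = (1.476187512−1.938621026)/0.037389 = -12.368170
  sinθ=-0.230675, cosθ=0.973031
  F = (M+m)·ẍ + m·l·cosθ·θ̈ − m·l·sinθ·θ̇² = 6.421584 + -0.932045 − -0.067142 = 5.556681
step 2→3:
  ẍ = (ẋ'−ẋ)/dt = (-0.568459346−-0.142129514)/0.037389 = -11.402547
  θ̈ = (θ̇'−θ̇)/dt = (1.898941220−1.476187512)/0.037389 = 11.306901
  sinθ=-0.159603, cosθ=0.987181
  F = (M+m)·ẍ + m·l·cosθ·θ̈ − m·l·sinθ·θ̇² = -8.545627 + 0.864461 − -0.026936 = -7.654231
step 3→4:
  ẍ = (ẋ'−ẋ)/dt = (0.073407789−-0.568459346)/0.037389 = 17.167272
  θ̈ = (θ̇'−θ̇)/dt = (1.109261073−1.898941220)/0.037389 = -21.120654
  sinθ=-0.104902, cosθ=0.994483
  F = (M+m)·ẍ + m·l·cosθ·θ̈ − m·l·sinθ·θ̇² = 12.865995 + -1.626707 − -0.029296 = 11.268584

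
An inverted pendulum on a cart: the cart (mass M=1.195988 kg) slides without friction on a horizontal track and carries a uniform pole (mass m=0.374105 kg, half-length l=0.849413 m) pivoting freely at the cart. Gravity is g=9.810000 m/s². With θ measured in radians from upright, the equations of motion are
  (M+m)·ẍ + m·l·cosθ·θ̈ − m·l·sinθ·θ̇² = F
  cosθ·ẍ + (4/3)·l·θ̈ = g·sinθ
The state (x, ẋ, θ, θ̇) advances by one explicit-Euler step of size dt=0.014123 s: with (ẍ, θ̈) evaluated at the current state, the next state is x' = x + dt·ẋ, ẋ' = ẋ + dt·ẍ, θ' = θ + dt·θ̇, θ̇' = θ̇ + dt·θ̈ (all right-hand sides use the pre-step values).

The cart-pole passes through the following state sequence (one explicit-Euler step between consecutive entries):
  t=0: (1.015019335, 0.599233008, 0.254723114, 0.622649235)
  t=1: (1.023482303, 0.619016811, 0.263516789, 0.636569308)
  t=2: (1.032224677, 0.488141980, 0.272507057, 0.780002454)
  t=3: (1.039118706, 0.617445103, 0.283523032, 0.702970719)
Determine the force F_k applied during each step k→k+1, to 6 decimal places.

F_0 = 2.471475 N
F_1 = -11.467396 N
F_2 = 12.653683 N

step 0→1:
  ẍ = (ẋ'−ẋ)/dt = (0.619016811−0.599233008)/0.014123 = 1.400822
  θ̈ = (θ̇'−θ̇)/dt = (0.636569308−0.622649235)/0.014123 = 0.985631
  sinθ=0.251977, cosθ=0.967733
  F = (M+m)·ẍ + m·l·cosθ·θ̈ − m·l·sinθ·θ̇² = 2.199420 + 0.303098 − 0.031043 = 2.471475
step 1→2:
  ẍ = (ẋ'−ẋ)/dt = (0.488141980−0.619016811)/0.014123 = -9.266787
  θ̈ = (θ̇'−θ̇)/dt = (0.780002454−0.636569308)/0.014123 = 10.155997
  sinθ=0.260478, cosθ=0.965480
  F = (M+m)·ẍ + m·l·cosθ·θ̈ − m·l·sinθ·θ̇² = -14.549717 + 3.115862 − 0.033541 = -11.467396
step 2→3:
  ẍ = (ẋ'−ẋ)/dt = (0.617445103−0.488141980)/0.014123 = 9.155500
  θ̈ = (θ̇'−θ̇)/dt = (0.702970719−0.780002454)/0.014123 = -5.454346
  sinθ=0.269147, cosθ=0.963099
  F = (M+m)·ẍ + m·l·cosθ·θ̈ − m·l·sinθ·θ̇² = 14.374986 + -1.669268 − 0.052035 = 12.653683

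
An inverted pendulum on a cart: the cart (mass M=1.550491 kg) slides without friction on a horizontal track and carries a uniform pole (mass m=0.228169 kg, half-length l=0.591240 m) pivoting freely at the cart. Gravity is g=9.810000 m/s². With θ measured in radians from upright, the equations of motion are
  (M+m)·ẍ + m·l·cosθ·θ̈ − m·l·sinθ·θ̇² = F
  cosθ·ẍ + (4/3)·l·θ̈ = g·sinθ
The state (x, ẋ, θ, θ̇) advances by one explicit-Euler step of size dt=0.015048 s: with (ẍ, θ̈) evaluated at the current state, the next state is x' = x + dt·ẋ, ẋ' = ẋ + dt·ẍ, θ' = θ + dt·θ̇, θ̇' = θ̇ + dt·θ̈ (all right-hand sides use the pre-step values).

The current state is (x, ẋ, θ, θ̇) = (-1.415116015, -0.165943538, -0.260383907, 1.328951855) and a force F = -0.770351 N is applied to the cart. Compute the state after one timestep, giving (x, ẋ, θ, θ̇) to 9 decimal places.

(-1.417613133, -0.169792375, -0.240385839, 1.285459206)

sinθ=-0.257451537, cosθ=0.966291212
temp = (F + m·l·θ̇²·sinθ)/(M+m) = (-0.770351 + -0.061338681)/1.778660 = -0.467593402
θ̈ = (g·sinθ − cosθ·temp)/(l·(4/3 − m·cos²θ/(M+m))) = -2.890261127
ẍ = temp − m·l·θ̈·cosθ/(M+m) = -0.255770643
Euler: x'=-1.415116015+0.015048·-0.165943538=-1.417613133, ẋ'=-0.165943538+0.015048·-0.255770643=-0.169792375
       θ'=-0.260383907+0.015048·1.328951855=-0.240385839, θ̇'=1.328951855+0.015048·-2.890261127=1.285459206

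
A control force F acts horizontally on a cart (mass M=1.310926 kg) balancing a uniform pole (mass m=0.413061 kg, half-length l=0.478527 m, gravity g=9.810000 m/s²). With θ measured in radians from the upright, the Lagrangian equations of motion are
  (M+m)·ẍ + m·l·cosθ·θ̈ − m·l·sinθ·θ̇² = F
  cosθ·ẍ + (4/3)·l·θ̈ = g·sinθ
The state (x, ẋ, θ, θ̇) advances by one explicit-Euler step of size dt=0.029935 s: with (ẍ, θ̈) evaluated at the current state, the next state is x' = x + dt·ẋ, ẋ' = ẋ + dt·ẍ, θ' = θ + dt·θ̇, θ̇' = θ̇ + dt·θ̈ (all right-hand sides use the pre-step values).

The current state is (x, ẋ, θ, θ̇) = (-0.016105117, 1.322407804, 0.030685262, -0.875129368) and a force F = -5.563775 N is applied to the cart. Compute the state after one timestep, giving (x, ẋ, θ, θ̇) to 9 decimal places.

sinθ=0.030680447, cosθ=0.999529244
temp = (F + m·l·θ̇²·sinθ)/(M+m) = (-5.563775 + 0.004644370)/1.723987 = -3.224578045
θ̈ = (g·sinθ − cosθ·temp)/(l·(4/3 − m·cos²θ/(M+m))) = 6.731802360
ẍ = temp − m·l·θ̈·cosθ/(M+m) = -3.996038226
Euler: x'=-0.016105117+0.029935·1.322407804=0.023481161, ẋ'=1.322407804+0.029935·-3.996038226=1.202786400
       θ'=0.030685262+0.029935·-0.875129368=0.004488264, θ̇'=-0.875129368+0.029935·6.731802360=-0.673612864

(0.023481161, 1.202786400, 0.004488264, -0.673612864)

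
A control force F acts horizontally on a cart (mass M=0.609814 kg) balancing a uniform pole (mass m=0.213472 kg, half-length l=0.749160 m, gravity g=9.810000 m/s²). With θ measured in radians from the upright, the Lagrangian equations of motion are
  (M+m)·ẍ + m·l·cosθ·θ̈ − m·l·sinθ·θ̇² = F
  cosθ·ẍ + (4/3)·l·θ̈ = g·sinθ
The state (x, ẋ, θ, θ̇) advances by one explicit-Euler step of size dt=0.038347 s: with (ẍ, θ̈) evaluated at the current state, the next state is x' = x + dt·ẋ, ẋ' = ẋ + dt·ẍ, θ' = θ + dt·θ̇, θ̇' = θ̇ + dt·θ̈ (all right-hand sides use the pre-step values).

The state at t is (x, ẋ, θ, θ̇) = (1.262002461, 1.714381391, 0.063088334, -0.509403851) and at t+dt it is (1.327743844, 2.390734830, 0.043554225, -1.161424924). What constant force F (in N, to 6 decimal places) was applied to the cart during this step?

F = 11.804448 N

ẍ = (ẋ'−ẋ)/dt = (2.390734830−1.714381391)/0.038347 = 17.637715
θ̈ = (θ̇'−θ̇)/dt = (-1.161424924−-0.509403851)/0.038347 = -17.003183
sinθ=0.063046, cosθ=0.998011
F = (M+m)·ẍ + m·l·cosθ·θ̈ − m·l·sinθ·θ̇² = 14.520883 + -2.713819 − 0.002616 = 11.804448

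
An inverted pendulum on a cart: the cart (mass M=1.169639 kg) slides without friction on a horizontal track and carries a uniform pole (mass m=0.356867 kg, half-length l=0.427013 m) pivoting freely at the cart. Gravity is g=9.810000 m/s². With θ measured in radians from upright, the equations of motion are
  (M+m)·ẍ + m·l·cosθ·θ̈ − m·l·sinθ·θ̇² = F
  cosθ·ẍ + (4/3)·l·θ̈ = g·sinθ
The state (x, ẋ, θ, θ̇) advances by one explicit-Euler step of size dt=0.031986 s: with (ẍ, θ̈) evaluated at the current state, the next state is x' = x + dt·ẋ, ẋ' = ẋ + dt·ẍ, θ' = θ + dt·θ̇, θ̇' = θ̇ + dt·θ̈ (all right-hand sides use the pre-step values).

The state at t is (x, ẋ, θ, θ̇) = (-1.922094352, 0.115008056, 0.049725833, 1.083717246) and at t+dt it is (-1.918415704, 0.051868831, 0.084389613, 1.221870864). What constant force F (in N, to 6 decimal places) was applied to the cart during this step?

F = -2.364790 N

ẍ = (ẋ'−ẋ)/dt = (0.051868831−0.115008056)/0.031986 = -1.973964
θ̈ = (θ̇'−θ̇)/dt = (1.221870864−1.083717246)/0.031986 = 4.319190
sinθ=0.049705, cosθ=0.998764
F = (M+m)·ẍ + m·l·cosθ·θ̈ − m·l·sinθ·θ̇² = -3.013268 + 0.657374 − 0.008896 = -2.364790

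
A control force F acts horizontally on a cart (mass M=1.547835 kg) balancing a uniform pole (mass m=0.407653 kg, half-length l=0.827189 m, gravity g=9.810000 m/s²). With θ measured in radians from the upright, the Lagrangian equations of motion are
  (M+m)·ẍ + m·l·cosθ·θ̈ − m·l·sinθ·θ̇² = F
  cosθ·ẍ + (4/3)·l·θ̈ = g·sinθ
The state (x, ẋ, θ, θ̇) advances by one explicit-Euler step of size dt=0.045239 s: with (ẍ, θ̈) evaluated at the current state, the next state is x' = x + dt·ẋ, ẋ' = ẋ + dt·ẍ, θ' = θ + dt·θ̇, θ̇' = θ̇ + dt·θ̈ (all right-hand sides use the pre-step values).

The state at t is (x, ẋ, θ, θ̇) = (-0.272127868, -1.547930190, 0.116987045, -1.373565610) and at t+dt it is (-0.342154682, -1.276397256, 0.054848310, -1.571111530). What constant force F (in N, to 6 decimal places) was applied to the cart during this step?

ẍ = (ẋ'−ẋ)/dt = (-1.276397256−-1.547930190)/0.045239 = 6.002187
θ̈ = (θ̇'−θ̇)/dt = (-1.571111530−-1.373565610)/0.045239 = -4.366717
sinθ=0.116720, cosθ=0.993165
F = (M+m)·ẍ + m·l·cosθ·θ̈ − m·l·sinθ·θ̇² = 11.737204 + -1.462419 − 0.074258 = 10.200528

F = 10.200528 N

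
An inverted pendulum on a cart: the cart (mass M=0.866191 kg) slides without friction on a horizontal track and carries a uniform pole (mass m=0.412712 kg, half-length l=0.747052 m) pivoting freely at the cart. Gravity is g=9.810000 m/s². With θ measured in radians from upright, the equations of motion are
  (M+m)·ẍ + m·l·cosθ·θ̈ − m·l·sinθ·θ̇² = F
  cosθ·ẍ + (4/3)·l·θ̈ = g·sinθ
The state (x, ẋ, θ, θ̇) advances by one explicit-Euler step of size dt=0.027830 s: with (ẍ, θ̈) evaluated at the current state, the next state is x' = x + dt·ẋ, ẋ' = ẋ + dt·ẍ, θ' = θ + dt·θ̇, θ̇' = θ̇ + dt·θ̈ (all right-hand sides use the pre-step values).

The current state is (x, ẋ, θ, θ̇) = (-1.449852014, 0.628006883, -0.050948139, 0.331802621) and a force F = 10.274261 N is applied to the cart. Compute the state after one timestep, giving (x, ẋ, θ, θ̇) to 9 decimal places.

sinθ=-0.050926101, cosθ=0.998702424
temp = (F + m·l·θ̇²·sinθ)/(M+m) = (10.274261 + -0.001728614)/1.278903 = 8.032299859
θ̈ = (g·sinθ − cosθ·temp)/(l·(4/3 − m·cos²θ/(M+m))) = -11.277518195
ẍ = temp − m·l·θ̈·cosθ/(M+m) = 10.747550743
Euler: x'=-1.449852014+0.027830·0.628006883=-1.432374582, ẋ'=0.628006883+0.027830·10.747550743=0.927111220
       θ'=-0.050948139+0.027830·0.331802621=-0.041714072, θ̇'=0.331802621+0.027830·-11.277518195=0.017949290

(-1.432374582, 0.927111220, -0.041714072, 0.017949290)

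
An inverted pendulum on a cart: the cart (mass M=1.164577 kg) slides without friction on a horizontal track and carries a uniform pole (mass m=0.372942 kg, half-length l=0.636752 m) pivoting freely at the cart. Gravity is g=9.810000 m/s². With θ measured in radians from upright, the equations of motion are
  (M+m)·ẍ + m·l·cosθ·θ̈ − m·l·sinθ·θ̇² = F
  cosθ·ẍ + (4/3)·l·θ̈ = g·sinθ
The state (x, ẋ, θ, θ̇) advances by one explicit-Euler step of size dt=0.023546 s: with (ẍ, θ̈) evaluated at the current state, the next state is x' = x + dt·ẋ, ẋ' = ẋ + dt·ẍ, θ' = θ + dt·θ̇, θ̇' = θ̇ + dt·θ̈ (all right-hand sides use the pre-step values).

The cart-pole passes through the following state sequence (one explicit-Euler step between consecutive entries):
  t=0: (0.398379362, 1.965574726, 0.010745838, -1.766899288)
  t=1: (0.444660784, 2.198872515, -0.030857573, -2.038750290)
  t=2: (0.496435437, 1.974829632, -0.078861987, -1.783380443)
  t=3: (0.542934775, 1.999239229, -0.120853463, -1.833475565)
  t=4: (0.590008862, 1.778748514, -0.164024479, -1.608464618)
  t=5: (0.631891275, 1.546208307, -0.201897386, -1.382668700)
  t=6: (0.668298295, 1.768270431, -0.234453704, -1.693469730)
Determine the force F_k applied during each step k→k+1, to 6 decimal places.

F_0 = 12.484458 N
F_1 = -12.024927 N
F_2 = 1.149750 N
F_3 = -12.048696 N
F_4 = -12.837526 N
F_5 = 11.520474 N

step 0→1:
  ẍ = (ẋ'−ẋ)/dt = (2.198872515−1.965574726)/0.023546 = 9.908171
  θ̈ = (θ̇'−θ̇)/dt = (-2.038750290−-1.766899288)/0.023546 = -11.545528
  sinθ=0.010746, cosθ=0.999942
  F = (M+m)·ẍ + m·l·cosθ·θ̈ − m·l·sinθ·θ̇² = 15.234001 + -2.741576 − 0.007966 = 12.484458
step 1→2:
  ẍ = (ẋ'−ẋ)/dt = (1.974829632−2.198872515)/0.023546 = -9.515114
  θ̈ = (θ̇'−θ̇)/dt = (-1.783380443−-2.038750290)/0.023546 = 10.845572
  sinθ=-0.030853, cosθ=0.999524
  F = (M+m)·ẍ + m·l·cosθ·θ̈ − m·l·sinθ·θ̇² = -14.629669 + 2.574289 − -0.030453 = -12.024927
step 2→3:
  ẍ = (ẋ'−ẋ)/dt = (1.999239229−1.974829632)/0.023546 = 1.036677
  θ̈ = (θ̇'−θ̇)/dt = (-1.833475565−-1.783380443)/0.023546 = -2.127543
  sinθ=-0.078780, cosθ=0.996892
  F = (M+m)·ẍ + m·l·cosθ·θ̈ − m·l·sinθ·θ̇² = 1.593911 + -0.503661 − -0.059500 = 1.149750
step 3→4:
  ẍ = (ẋ'−ẋ)/dt = (1.778748514−1.999239229)/0.023546 = -9.364254
  θ̈ = (θ̇'−θ̇)/dt = (-1.608464618−-1.833475565)/0.023546 = 9.556228
  sinθ=-0.120559, cosθ=0.992706
  F = (M+m)·ẍ + m·l·cosθ·θ̈ − m·l·sinθ·θ̇² = -14.397718 + 2.252780 − -0.096242 = -12.048696
step 4→5:
  ẍ = (ẋ'−ẋ)/dt = (1.546208307−1.778748514)/0.023546 = -9.875996
  θ̈ = (θ̇'−θ̇)/dt = (-1.382668700−-1.608464618)/0.023546 = 9.589566
  sinθ=-0.163290, cosθ=0.986578
  F = (M+m)·ẍ + m·l·cosθ·θ̈ − m·l·sinθ·θ̇² = -15.184532 + 2.246684 − -0.100322 = -12.837526
step 5→6:
  ẍ = (ẋ'−ẋ)/dt = (1.768270431−1.546208307)/0.023546 = 9.430991
  θ̈ = (θ̇'−θ̇)/dt = (-1.693469730−-1.382668700)/0.023546 = -13.199738
  sinθ=-0.200529, cosθ=0.979688
  F = (M+m)·ẍ + m·l·cosθ·θ̈ − m·l·sinθ·θ̇² = 14.500328 + -3.070893 − -0.091038 = 11.520474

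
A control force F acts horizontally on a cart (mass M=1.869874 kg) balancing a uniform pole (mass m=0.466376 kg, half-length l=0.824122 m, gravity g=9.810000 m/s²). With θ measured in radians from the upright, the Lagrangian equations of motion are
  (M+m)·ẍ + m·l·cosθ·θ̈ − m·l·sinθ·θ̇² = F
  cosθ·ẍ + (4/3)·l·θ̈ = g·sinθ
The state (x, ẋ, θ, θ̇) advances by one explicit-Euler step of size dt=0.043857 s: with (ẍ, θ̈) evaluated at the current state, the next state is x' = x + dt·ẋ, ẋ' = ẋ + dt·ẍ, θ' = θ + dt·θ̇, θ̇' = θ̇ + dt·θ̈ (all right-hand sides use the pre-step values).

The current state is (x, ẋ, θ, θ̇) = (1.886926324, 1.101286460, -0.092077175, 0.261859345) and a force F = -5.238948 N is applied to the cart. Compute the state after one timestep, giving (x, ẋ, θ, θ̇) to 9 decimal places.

(1.935225444, 0.992665945, -0.080592810, 0.324290621)

sinθ=-0.091947122, cosθ=0.995763891
temp = (F + m·l·θ̇²·sinθ)/(M+m) = (-5.238948 + -0.002423271)/2.336250 = -2.243497601
θ̈ = (g·sinθ − cosθ·temp)/(l·(4/3 − m·cos²θ/(M+m))) = 1.423519068
ẍ = temp − m·l·θ̈·cosθ/(M+m) = -2.476697335
Euler: x'=1.886926324+0.043857·1.101286460=1.935225444, ẋ'=1.101286460+0.043857·-2.476697335=0.992665945
       θ'=-0.092077175+0.043857·0.261859345=-0.080592810, θ̇'=0.261859345+0.043857·1.423519068=0.324290621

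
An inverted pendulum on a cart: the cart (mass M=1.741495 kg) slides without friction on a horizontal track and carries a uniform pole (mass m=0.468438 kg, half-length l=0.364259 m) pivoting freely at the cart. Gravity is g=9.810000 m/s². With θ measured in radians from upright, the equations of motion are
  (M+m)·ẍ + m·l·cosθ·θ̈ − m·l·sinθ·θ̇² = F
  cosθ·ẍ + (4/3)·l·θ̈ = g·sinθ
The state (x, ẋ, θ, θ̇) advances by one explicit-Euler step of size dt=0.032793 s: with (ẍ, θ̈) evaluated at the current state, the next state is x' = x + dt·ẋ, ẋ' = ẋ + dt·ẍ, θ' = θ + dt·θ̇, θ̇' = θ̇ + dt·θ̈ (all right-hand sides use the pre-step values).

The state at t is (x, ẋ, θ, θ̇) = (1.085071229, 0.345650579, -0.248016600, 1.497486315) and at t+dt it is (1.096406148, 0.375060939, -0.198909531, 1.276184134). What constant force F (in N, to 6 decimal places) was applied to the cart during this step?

ẍ = (ẋ'−ẋ)/dt = (0.375060939−0.345650579)/0.032793 = 0.896849
θ̈ = (θ̇'−θ̇)/dt = (1.276184134−1.497486315)/0.032793 = -6.748458
sinθ=-0.245482, cosθ=0.969401
F = (M+m)·ẍ + m·l·cosθ·θ̈ − m·l·sinθ·θ̇² = 1.981976 + -1.116273 − -0.093931 = 0.959633

F = 0.959633 N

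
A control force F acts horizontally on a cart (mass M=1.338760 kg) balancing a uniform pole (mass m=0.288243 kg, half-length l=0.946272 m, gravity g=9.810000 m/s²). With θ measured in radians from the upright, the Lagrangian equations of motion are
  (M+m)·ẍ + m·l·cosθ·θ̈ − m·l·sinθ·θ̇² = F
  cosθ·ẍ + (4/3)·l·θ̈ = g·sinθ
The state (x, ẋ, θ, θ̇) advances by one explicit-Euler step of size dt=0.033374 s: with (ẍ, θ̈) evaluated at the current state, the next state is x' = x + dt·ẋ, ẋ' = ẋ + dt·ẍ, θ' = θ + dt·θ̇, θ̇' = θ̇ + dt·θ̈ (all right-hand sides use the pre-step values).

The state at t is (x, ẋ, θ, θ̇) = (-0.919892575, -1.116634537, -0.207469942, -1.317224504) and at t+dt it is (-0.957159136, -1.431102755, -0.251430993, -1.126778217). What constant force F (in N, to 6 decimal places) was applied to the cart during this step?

ẍ = (ẋ'−ẋ)/dt = (-1.431102755−-1.116634537)/0.033374 = -9.422551
θ̈ = (θ̇'−θ̇)/dt = (-1.126778217−-1.317224504)/0.033374 = 5.706427
sinθ=-0.205985, cosθ=0.978555
F = (M+m)·ẍ + m·l·cosθ·θ̈ − m·l·sinθ·θ̇² = -15.330519 + 1.523086 − -0.097483 = -13.709950

F = -13.709950 N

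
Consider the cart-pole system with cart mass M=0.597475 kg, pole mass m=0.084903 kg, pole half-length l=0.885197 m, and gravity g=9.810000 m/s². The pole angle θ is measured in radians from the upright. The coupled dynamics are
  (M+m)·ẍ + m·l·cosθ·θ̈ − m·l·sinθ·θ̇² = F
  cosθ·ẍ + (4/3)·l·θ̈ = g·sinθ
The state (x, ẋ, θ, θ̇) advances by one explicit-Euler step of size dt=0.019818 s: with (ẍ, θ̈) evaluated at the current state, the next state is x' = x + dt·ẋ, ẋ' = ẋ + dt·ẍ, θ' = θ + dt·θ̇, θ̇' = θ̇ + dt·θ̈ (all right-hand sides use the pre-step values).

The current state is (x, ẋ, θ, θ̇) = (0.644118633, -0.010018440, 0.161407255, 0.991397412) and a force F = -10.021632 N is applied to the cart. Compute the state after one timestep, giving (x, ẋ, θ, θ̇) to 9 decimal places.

(0.643920088, -0.332962923, 0.181054769, 1.287933719)

sinθ=0.160707329, cosθ=0.987002105
temp = (F + m·l·θ̇²·sinθ)/(M+m) = (-10.021632 + 0.011871189)/0.682378 = -14.668938347
θ̈ = (g·sinθ − cosθ·temp)/(l·(4/3 − m·cos²θ/(M+m))) = 14.962978429
ẍ = temp − m·l·θ̈·cosθ/(M+m) = -16.295513303
Euler: x'=0.644118633+0.019818·-0.010018440=0.643920088, ẋ'=-0.010018440+0.019818·-16.295513303=-0.332962923
       θ'=0.161407255+0.019818·0.991397412=0.181054769, θ̇'=0.991397412+0.019818·14.962978429=1.287933719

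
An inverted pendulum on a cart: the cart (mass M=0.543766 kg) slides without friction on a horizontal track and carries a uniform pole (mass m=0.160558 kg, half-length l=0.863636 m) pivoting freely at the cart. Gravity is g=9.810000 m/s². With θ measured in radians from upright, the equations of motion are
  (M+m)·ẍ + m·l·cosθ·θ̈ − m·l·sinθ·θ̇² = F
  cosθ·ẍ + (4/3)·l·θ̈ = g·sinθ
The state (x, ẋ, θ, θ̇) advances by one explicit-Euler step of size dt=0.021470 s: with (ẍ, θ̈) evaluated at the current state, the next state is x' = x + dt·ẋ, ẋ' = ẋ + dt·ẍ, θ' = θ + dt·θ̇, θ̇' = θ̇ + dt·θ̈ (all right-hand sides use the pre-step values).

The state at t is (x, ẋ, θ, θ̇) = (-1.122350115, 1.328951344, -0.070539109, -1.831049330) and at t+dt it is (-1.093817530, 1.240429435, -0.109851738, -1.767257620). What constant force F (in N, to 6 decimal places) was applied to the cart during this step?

F = -2.460224 N

ẍ = (ẋ'−ẋ)/dt = (1.240429435−1.328951344)/0.021470 = -4.123051
θ̈ = (θ̇'−θ̇)/dt = (-1.767257620−-1.831049330)/0.021470 = 2.971202
sinθ=-0.070481, cosθ=0.997513
F = (M+m)·ẍ + m·l·cosθ·θ̈ − m·l·sinθ·θ̇² = -2.903964 + 0.410973 − -0.032767 = -2.460224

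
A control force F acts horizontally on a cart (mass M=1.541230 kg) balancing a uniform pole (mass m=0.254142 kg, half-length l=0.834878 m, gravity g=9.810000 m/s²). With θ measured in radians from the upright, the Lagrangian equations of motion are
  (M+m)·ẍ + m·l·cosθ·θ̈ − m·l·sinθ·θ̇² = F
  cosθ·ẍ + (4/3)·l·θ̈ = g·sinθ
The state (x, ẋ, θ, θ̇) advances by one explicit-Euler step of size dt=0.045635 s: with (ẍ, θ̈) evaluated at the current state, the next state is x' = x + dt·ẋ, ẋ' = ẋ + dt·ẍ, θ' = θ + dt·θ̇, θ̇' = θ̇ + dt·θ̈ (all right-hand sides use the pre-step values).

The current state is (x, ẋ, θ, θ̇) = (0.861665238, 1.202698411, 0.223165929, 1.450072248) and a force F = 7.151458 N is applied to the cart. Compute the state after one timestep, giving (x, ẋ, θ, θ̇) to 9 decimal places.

(0.916550380, 1.396271046, 0.289339976, 1.369498088)

sinθ=0.221318146, cosθ=0.975201660
temp = (F + m·l·θ̇²·sinθ)/(M+m) = (7.151458 + 0.098740601)/1.795372 = 4.038270955
θ̈ = (g·sinθ − cosθ·temp)/(l·(4/3 − m·cos²θ/(M+m))) = -1.765621998
ẍ = temp − m·l·θ̈·cosθ/(M+m) = 4.241758192
Euler: x'=0.861665238+0.045635·1.202698411=0.916550380, ẋ'=1.202698411+0.045635·4.241758192=1.396271046
       θ'=0.223165929+0.045635·1.450072248=0.289339976, θ̇'=1.450072248+0.045635·-1.765621998=1.369498088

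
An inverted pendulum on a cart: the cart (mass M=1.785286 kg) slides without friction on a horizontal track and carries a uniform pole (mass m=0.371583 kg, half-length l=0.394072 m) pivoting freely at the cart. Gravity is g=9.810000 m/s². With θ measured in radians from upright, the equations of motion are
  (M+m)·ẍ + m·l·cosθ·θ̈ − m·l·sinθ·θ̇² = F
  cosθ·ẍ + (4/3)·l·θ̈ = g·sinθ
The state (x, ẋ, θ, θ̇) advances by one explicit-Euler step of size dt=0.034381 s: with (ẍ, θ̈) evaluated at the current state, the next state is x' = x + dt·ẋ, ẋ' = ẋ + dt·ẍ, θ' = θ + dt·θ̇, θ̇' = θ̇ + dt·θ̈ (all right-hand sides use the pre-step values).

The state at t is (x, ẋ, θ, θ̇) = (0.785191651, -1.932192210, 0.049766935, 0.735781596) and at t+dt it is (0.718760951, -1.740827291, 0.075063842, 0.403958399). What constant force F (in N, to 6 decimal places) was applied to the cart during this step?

F = 10.589704 N

ẍ = (ẋ'−ẋ)/dt = (-1.740827291−-1.932192210)/0.034381 = 5.566008
θ̈ = (θ̇'−θ̇)/dt = (0.403958399−0.735781596)/0.034381 = -9.651354
sinθ=0.049746, cosθ=0.998762
F = (M+m)·ẍ + m·l·cosθ·θ̈ − m·l·sinθ·θ̇² = 12.005150 + -1.411502 − 0.003944 = 10.589704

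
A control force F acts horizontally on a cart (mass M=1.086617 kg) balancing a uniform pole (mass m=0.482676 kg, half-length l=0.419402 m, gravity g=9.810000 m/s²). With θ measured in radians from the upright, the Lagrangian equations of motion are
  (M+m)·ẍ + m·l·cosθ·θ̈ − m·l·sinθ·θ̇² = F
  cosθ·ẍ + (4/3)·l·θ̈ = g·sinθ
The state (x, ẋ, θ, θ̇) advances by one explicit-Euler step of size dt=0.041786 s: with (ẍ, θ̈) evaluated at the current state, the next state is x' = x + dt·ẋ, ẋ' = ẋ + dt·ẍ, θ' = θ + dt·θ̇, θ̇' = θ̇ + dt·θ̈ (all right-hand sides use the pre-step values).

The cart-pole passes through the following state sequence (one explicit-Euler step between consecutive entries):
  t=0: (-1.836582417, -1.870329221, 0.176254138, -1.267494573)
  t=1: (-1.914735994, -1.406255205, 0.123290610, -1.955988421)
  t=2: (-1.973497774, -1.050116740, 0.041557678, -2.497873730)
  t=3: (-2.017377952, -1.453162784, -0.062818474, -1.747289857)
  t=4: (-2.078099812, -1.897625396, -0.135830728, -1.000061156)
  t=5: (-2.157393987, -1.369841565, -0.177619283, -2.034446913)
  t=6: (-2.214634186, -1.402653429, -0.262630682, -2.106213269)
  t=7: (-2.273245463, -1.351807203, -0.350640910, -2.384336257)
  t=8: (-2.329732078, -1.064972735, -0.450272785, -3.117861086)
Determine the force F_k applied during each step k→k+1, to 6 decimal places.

F_0 = 14.087711 N
F_1 = 10.674427 N
F_2 = -11.555942 N
F_3 = -13.040342 N
F_4 = 14.883588 N
F_5 = -1.426431 N
F_6 = 0.841517 N
F_7 = 7.830137 N

step 0→1:
  ẍ = (ẋ'−ẋ)/dt = (-1.406255205−-1.870329221)/0.041786 = 11.105969
  θ̈ = (θ̇'−θ̇)/dt = (-1.955988421−-1.267494573)/0.041786 = -16.476663
  sinθ=0.175343, cosθ=0.984507
  F = (M+m)·ẍ + m·l·cosθ·θ̈ − m·l·sinθ·θ̇² = 17.428519 + -3.283783 − 0.057025 = 14.087711
step 1→2:
  ẍ = (ẋ'−ẋ)/dt = (-1.050116740−-1.406255205)/0.041786 = 8.522914
  θ̈ = (θ̇'−θ̇)/dt = (-2.497873730−-1.955988421)/0.041786 = -12.968107
  sinθ=0.122978, cosθ=0.992409
  F = (M+m)·ẍ + m·l·cosθ·θ̈ − m·l·sinθ·θ̇² = 13.374949 + -2.605275 − 0.095246 = 10.674427
step 2→3:
  ẍ = (ẋ'−ẋ)/dt = (-1.453162784−-1.050116740)/0.041786 = -9.645480
  θ̈ = (θ̇'−θ̇)/dt = (-1.747289857−-2.497873730)/0.041786 = 17.962568
  sinθ=0.041546, cosθ=0.999137
  F = (M+m)·ẍ + m·l·cosθ·θ̈ − m·l·sinθ·θ̇² = -15.136585 + 3.633118 − 0.052475 = -11.555942
step 3→4:
  ẍ = (ẋ'−ẋ)/dt = (-1.897625396−-1.453162784)/0.041786 = -10.636639
  θ̈ = (θ̇'−θ̇)/dt = (-1.000061156−-1.747289857)/0.041786 = 17.882274
  sinθ=-0.062777, cosθ=0.998028
  F = (M+m)·ẍ + m·l·cosθ·θ̈ − m·l·sinθ·θ̇² = -16.692004 + 3.612863 − -0.038799 = -13.040342
step 4→5:
  ẍ = (ẋ'−ẋ)/dt = (-1.369841565−-1.897625396)/0.041786 = 12.630638
  θ̈ = (θ̇'−θ̇)/dt = (-2.034446913−-1.000061156)/0.041786 = -24.754362
  sinθ=-0.135413, cosθ=0.990789
  F = (M+m)·ẍ + m·l·cosθ·θ̈ − m·l·sinθ·θ̇² = 19.821171 + -4.964999 − -0.027416 = 14.883588
step 5→6:
  ẍ = (ẋ'−ẋ)/dt = (-1.402653429−-1.369841565)/0.041786 = -0.785236
  θ̈ = (θ̇'−θ̇)/dt = (-2.106213269−-2.034446913)/0.041786 = -1.717474
  sinθ=-0.176687, cosθ=0.984267
  F = (M+m)·ẍ + m·l·cosθ·θ̈ − m·l·sinθ·θ̇² = -1.232265 + -0.342207 − -0.148041 = -1.426431
step 6→7:
  ẍ = (ẋ'−ẋ)/dt = (-1.351807203−-1.402653429)/0.041786 = 1.216824
  θ̈ = (θ̇'−θ̇)/dt = (-2.384336257−-2.106213269)/0.041786 = -6.655889
  sinθ=-0.259622, cosθ=0.965710
  F = (M+m)·ẍ + m·l·cosθ·θ̈ − m·l·sinθ·θ̇² = 1.909554 + -1.301185 − -0.233148 = 0.841517
step 7→8:
  ẍ = (ẋ'−ẋ)/dt = (-1.064972735−-1.351807203)/0.041786 = 6.864368
  θ̈ = (θ̇'−θ̇)/dt = (-3.117861086−-2.384336257)/0.041786 = -17.554320
  sinθ=-0.343500, cosθ=0.939153
  F = (M+m)·ẍ + m·l·cosθ·θ̈ − m·l·sinθ·θ̇² = 10.772204 + -3.337386 − -0.395319 = 7.830137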